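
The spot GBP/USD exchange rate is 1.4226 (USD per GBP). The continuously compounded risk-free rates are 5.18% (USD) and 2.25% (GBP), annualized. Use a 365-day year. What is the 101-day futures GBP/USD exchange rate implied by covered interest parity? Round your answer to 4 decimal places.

F = S·e^((r_USD − r_GBP)T) = 1.4226 · e^((0.0518 − 0.0225) × 101/365)
= 1.4226 · e^0.008108 = 1.4226 × 1.008141
F = 1.4342 USD per GBP

1.4342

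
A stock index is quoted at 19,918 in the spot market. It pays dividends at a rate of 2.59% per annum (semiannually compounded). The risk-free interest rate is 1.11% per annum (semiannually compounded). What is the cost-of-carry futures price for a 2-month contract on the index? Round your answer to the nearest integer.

F = S · (1+r/2)^(2T) / (1+q/2)^(2T)
= 19918 × 1.001847 / 1.004298 = 19918 × 0.997559
F = 19,869

19,869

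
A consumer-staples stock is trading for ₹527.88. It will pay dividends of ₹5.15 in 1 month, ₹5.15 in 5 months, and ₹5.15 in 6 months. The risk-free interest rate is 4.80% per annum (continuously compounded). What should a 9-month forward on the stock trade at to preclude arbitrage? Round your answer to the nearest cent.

₹531.47

PV(dividends) I = 5.15·e^(−0.0480·1/12) + 5.15·e^(−0.0480·5/12) + 5.15·e^(−0.0480·6/12)
I = 5.1294 + 5.0480 + 5.0279 = 15.2053
F = (S − I)·e^(rT) = (527.88 − 15.2053) · e^(0.0480·9/12)
= 512.6747 · e^0.036000 = 512.6747 × 1.036656 = ₹531.47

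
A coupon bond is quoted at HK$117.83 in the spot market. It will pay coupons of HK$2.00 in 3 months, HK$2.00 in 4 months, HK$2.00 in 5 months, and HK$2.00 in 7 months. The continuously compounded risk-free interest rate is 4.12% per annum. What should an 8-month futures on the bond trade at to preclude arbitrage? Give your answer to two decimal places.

PV(coupons) I = 2.00·e^(−0.0412·3/12) + 2.00·e^(−0.0412·4/12) + 2.00·e^(−0.0412·5/12) + 2.00·e^(−0.0412·7/12)
I = 1.9795 + 1.9727 + 1.9660 + 1.9525 = 7.8707
F = (S − I)·e^(rT) = (117.83 − 7.8707) · e^(0.0412·8/12)
= 109.9593 · e^0.027467 = 109.9593 × 1.027848 = HK$113.02

HK$113.02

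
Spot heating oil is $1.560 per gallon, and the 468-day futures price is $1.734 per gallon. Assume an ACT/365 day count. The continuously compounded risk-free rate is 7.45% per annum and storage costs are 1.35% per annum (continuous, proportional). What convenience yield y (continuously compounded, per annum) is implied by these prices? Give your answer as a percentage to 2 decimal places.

F = S·e^((r+u−y)T) ⇒ (r+u−y) = ln(F/S)/T
ln(1.734/1.560) = 0.105745; /T ⇒ 0.082472
y = r + u − ln(F/S)/T = 0.0745 + 0.0135 − 0.082472 = 0.005528
y = 0.55%

0.55%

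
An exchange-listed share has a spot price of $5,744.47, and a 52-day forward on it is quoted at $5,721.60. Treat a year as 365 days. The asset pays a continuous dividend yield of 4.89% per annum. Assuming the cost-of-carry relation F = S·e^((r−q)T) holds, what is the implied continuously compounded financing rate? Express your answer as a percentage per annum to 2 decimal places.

From F = S·e^((r−q)T): (r − q) = ln(F/S)/T
ln(5721.60/5744.47) = ln(0.996019) = -0.003989
(r − q) = -0.003989 / (52/365) = -0.028000
r = ln(F/S)/T + q = -0.028000 + 0.0489 = 0.020900
r = 2.09%

2.09%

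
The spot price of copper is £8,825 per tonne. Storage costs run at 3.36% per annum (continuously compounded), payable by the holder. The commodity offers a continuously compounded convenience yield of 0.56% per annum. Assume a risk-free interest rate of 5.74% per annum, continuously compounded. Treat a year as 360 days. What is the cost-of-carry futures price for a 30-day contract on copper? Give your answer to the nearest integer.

£8,888 per tonne

Net carry = r + u − y = 0.0574 + 0.0336 − 0.0056 = 0.0854
F = S·e^((r+u−y)T) = 8825 · e^(0.0854 × 30/360) = 8825 · e^0.007117
= 8825 × 1.007142 = £8,888 per tonne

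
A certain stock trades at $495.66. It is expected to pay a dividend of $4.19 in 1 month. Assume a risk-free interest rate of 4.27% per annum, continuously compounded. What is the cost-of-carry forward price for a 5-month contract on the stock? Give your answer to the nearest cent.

$500.31

PV(dividends) I = 4.19·e^(−0.0427·1/12)
I = 4.1751
F = (S − I)·e^(rT) = (495.66 − 4.1751) · e^(0.0427·5/12)
= 491.4849 · e^0.017792 = 491.4849 × 1.017951 = $500.31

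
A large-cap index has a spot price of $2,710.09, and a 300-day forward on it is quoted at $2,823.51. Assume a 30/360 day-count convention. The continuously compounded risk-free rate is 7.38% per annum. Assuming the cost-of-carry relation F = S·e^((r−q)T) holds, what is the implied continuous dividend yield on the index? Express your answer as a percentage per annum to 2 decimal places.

2.46%

From F = S·e^((r−q)T): (r − q) = ln(F/S)/T
ln(2823.51/2710.09) = ln(1.041851) = 0.040999
(r − q) = 0.040999 / (300/360) = 0.049199
q = r − ln(F/S)/T = 0.0738 − 0.049199 = 0.024601
q = 2.46%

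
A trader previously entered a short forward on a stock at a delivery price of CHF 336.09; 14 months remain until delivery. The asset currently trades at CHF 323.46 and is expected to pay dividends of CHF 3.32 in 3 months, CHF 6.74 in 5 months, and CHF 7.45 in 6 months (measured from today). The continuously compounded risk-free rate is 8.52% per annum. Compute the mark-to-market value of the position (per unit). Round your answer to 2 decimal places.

PV(remaining dividends) I = 3.32·e^(−0.0852·3/12) + 6.74·e^(−0.0852·5/12) + 7.45·e^(−0.0852·6/12) = 16.8943
Current forward F = (S − I)·e^(rT) = (323.46 − 16.8943)·e^(0.0852·14/12) = 306.5657 × 1.104508 = 338.6043
Value (long) = (F − K)·e^(−rT) = (338.6043 − 336.09) × 0.905380 = 2.2764
Short position value = −(long value) = -CHF 2.28

-CHF 2.28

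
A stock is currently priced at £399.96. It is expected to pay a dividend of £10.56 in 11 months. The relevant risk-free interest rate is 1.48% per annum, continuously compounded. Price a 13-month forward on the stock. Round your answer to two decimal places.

£395.84

PV(dividends) I = 10.56·e^(−0.0148·11/12)
I = 10.4177
F = (S − I)·e^(rT) = (399.96 − 10.4177) · e^(0.0148·13/12)
= 389.5423 · e^0.016033 = 389.5423 × 1.016162 = £395.84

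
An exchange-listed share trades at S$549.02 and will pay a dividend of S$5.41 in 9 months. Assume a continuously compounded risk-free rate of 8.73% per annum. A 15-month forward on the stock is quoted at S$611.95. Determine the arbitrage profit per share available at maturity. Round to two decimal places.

PV(dividends) I = 5.41·e^(−0.0873·9/12) = 5.0671
Fair forward F* = (S − I)·e^(rT) = (549.02 − 5.0671)·e^0.109125 = 543.9529 × 1.115302 = 606.6718
Market S$611.95 > fair 606.6718: forward overpriced → cash-and-carry (borrow at r, buy the stock and collect the dividends, short the forward).
Profit at T = |F_mkt − F*| = |611.95 − 606.6718| = S$5.28 per share

S$5.28 per share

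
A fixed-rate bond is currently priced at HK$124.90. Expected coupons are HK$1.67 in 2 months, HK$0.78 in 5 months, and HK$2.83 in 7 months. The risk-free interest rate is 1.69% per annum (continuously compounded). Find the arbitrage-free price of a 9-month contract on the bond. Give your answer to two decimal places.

PV(coupons) I = 1.67·e^(−0.0169·2/12) + 0.78·e^(−0.0169·5/12) + 2.83·e^(−0.0169·7/12)
I = 1.6653 + 0.7745 + 2.8022 = 5.2420
F = (S − I)·e^(rT) = (124.90 − 5.2420) · e^(0.0169·9/12)
= 119.6580 · e^0.012675 = 119.6580 × 1.012756 = HK$121.18

HK$121.18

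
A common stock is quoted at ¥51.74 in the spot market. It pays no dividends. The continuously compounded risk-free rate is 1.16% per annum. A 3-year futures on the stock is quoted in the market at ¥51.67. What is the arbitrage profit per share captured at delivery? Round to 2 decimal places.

¥1.90 per share

Fair futures: F* = S·e^(carry·T), with carry = r = 0.0116
F* = 51.74 · e^(0.0116 × 3) = 51.74 · e^0.034800 = 51.74 × 1.035413 = ¥53.5723
Market ¥51.67 < fair ¥53.5723: forward underpriced → reverse cash-and-carry (short spot, go long the forward).
At maturity, profit = |F_mkt − F*| = |51.67 − 53.5723| = ¥1.90 per share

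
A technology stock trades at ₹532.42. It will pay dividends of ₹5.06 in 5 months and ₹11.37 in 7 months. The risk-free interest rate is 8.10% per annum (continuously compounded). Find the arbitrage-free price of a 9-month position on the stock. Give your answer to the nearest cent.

₹549.04

PV(dividends) I = 5.06·e^(−0.0810·5/12) + 11.37·e^(−0.0810·7/12)
I = 4.8921 + 10.8453 = 15.7374
F = (S − I)·e^(rT) = (532.42 − 15.7374) · e^(0.0810·9/12)
= 516.6826 · e^0.060750 = 516.6826 × 1.062633 = ₹549.04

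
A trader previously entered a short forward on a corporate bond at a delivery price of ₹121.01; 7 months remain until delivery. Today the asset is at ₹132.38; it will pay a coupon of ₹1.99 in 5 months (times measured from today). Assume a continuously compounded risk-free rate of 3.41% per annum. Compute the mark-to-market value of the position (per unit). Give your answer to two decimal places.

PV(remaining coupons) I = 1.99·e^(−0.0341·5/12) = 1.9619
Current forward F = (S − I)·e^(rT) = (132.38 − 1.9619)·e^(0.0341·7/12) = 130.4181 × 1.020091 = 133.0383
Value (long) = (F − K)·e^(−rT) = (133.0383 − 121.01) × 0.980305 = 11.7914
Short position value = −(long value) = -₹11.79

-₹11.79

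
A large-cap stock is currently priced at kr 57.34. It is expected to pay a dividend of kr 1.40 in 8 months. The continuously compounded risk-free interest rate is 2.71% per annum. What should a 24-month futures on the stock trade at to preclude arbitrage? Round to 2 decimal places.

PV(dividends) I = 1.40·e^(−0.0271·8/12)
I = 1.3749
F = (S − I)·e^(rT) = (57.34 − 1.3749) · e^(0.0271·24/12)
= 55.9651 · e^0.054200 = 55.9651 × 1.055696 = kr 59.08

kr 59.08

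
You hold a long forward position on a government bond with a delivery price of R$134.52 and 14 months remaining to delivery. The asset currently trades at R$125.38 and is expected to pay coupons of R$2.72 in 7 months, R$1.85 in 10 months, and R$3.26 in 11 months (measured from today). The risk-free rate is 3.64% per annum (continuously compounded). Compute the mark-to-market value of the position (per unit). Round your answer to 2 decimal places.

PV(remaining coupons) I = 2.72·e^(−0.0364·7/12) + 1.85·e^(−0.0364·10/12) + 3.26·e^(−0.0364·11/12) = 7.6106
Current forward F = (S − I)·e^(rT) = (125.38 − 7.6106)·e^(0.0364·14/12) = 117.7694 × 1.043381 = 122.8784
Value (long) = (F − K)·e^(−rT) = (122.8784 − 134.52) × 0.958422 = -11.1576
Value = -R$11.16

-R$11.16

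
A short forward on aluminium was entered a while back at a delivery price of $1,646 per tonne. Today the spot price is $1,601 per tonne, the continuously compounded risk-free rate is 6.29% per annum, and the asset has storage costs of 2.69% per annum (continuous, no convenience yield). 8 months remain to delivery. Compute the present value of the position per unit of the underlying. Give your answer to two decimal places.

Current fair forward for the remaining 8 months: F = S·e^((r + u)·T), (r + u) = 0.0629 + 0.0269 = 0.0898
F = 1601 · e^(0.0898 × 8/12) = 1601 × 1.06169498 = 1699.7737
Value of long forward = (F − K)·e^(−rT) = (1699.7737 − 1646) · e^(−0.0629·8/12)
= 53.7737 × 0.95893371 = 51.57
Short position value = −(long value) = -$51.57

-$51.57 per tonne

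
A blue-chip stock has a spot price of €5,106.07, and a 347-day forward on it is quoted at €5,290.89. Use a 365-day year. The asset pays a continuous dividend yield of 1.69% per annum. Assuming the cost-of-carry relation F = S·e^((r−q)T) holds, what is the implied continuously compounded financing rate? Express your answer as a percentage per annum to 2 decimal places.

From F = S·e^((r−q)T): (r − q) = ln(F/S)/T
ln(5290.89/5106.07) = ln(1.036196) = 0.035556
(r − q) = 0.035556 / (347/365) = 0.037400
r = ln(F/S)/T + q = 0.037400 + 0.0169 = 0.054300
r = 5.43%

5.43%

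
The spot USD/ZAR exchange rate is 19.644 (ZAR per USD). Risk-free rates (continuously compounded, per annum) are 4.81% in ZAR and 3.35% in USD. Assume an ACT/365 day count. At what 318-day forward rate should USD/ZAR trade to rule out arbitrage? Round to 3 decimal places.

19.895

F = S·e^((r_ZAR − r_USD)T) = 19.644 · e^((0.0481 − 0.0335) × 318/365)
= 19.644 · e^0.012720 = 19.644 × 1.012801
F = 19.895 ZAR per USD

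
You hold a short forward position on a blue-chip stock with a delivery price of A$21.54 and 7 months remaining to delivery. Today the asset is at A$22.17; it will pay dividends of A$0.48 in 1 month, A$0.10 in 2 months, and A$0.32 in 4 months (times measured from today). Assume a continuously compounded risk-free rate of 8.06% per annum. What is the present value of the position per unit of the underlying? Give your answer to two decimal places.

-A$0.73

PV(remaining dividends) I = 0.48·e^(−0.0806·1/12) + 0.10·e^(−0.0806·2/12) + 0.32·e^(−0.0806·4/12) = 0.8870
Current forward F = (S − I)·e^(rT) = (22.17 − 0.8870)·e^(0.0806·7/12) = 21.2830 × 1.048139 = 22.3075
Value (long) = (F − K)·e^(−rT) = (22.3075 − 21.54) × 0.954071 = 0.7322
Short position value = −(long value) = -A$0.73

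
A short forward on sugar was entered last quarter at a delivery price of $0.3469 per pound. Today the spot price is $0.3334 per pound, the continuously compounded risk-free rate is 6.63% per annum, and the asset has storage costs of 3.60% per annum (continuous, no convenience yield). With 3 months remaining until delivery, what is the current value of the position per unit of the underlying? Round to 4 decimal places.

Current fair forward for the remaining 3 months: F = S·e^((r + u)·T), (r + u) = 0.0663 + 0.0360 = 0.1023
F = 0.3334 · e^(0.1023 × 3/12) = 0.3334 × 1.025905 = 0.3420
Value of long forward = (F − K)·e^(−rT) = (0.3420 − 0.3469) · e^(−0.0663·3/12)
= -0.0049 × 0.983562 = -0.0048
Short position value = −(long value) = $0.0048

$0.0048 per pound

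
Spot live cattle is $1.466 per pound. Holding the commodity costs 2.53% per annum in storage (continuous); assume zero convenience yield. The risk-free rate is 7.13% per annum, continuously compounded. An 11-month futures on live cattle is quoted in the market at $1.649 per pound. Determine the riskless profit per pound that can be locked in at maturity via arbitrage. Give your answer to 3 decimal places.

Fair futures: F* = S·e^(carry·T), with carry = (r + u) = 0.0713 + 0.0253 = 0.0966
F* = 1.466 · e^(0.0966 × 11/12) = 1.466 · e^0.088550 = 1.466 × 1.092589 = $1.6017
Market $1.649 > fair $1.6017: forward overpriced → cash-and-carry (buy spot, short the forward).
At maturity, profit = |F_mkt − F*| = |1.649 − 1.6017| = $0.047 per pound

$0.047 per pound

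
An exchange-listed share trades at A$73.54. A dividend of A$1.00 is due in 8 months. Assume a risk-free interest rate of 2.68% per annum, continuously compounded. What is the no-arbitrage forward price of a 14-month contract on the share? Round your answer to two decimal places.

A$74.86

PV(dividends) I = 1.00·e^(−0.0268·8/12)
I = 0.9823
F = (S − I)·e^(rT) = (73.54 − 0.9823) · e^(0.0268·14/12)
= 72.5577 · e^0.031267 = 72.5577 × 1.031761 = A$74.86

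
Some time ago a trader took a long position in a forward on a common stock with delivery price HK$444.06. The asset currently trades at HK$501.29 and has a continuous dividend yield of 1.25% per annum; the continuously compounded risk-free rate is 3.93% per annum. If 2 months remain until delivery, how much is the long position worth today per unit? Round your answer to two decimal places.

HK$59.09

Current fair forward for the remaining 2 months: F = S·e^((r − q)·T), (r − q) = 0.0393 − 0.0125 = 0.0268
F = 501.29 · e^(0.0268 × 2/12) = 501.29 × 1.004477 = 503.5343
Value of long forward = (F − K)·e^(−rT) = (503.5343 − 444.06) · e^(−0.0393·2/12)
= 59.4743 × 0.993471 = 59.09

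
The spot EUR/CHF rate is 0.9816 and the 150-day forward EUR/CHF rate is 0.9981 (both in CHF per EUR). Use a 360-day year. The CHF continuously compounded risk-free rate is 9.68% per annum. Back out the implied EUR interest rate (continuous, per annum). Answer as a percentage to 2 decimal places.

F = S·e^((r_CHF − r_EUR)T) ⇒ r_EUR = r_CHF − ln(F/S)/T
ln(0.9981/0.9816) = 0.016670; /(150/360) = 0.040008
r_EUR = 0.0968 − 0.040008 = 0.056792
r_EUR = 5.68%

5.68%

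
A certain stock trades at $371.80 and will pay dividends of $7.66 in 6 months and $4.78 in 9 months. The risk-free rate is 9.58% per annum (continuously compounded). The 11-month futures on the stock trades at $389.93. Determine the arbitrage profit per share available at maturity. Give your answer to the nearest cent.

$3.17 per share

PV(dividends) I = 7.66·e^(−0.0958·6/12) + 4.78·e^(−0.0958·9/12) = 11.7503
Fair futures F* = (S − I)·e^(rT) = (371.80 − 11.7503)·e^0.087817 = 360.0497 × 1.091788 = 393.0979
Market $389.93 < fair 393.0979: forward underpriced → reverse cash-and-carry (short the stock, invest proceeds at r, pay the dividends, go long the forward).
Profit at T = |F_mkt − F*| = |389.93 − 393.0979| = $3.17 per share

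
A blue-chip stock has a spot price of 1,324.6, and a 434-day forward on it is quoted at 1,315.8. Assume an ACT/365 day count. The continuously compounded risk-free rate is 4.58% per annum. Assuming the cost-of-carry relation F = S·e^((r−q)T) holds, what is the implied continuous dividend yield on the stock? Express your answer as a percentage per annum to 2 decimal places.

From F = S·e^((r−q)T): (r − q) = ln(F/S)/T
ln(1315.8/1324.6) = ln(0.993356) = -0.006666
(r − q) = -0.006666 / (434/365) = -0.005606
q = r − ln(F/S)/T = 0.0458 + 0.005606 = 0.051406
q = 5.14%

5.14%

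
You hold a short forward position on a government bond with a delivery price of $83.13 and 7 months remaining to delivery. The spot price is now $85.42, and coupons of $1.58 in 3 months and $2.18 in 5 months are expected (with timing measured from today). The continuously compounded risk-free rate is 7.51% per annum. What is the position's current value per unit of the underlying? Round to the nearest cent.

-$2.19

PV(remaining coupons) I = 1.58·e^(−0.0751·3/12) + 2.18·e^(−0.0751·5/12) = 3.6635
Current forward F = (S − I)·e^(rT) = (85.42 − 3.6635)·e^(0.0751·7/12) = 81.7565 × 1.044782 = 85.4177
Value (long) = (F − K)·e^(−rT) = (85.4177 − 83.13) × 0.957137 = 2.1896
Short position value = −(long value) = -$2.19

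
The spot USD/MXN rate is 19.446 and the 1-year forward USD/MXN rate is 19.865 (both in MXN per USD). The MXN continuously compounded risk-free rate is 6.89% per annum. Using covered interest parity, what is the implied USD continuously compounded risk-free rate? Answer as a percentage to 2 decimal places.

F = S·e^((r_MXN − r_USD)T) ⇒ r_USD = r_MXN − ln(F/S)/T
ln(19.865/19.446) = 0.021318; /(1) = 0.021318
r_USD = 0.0689 − 0.021318 = 0.047582
r_USD = 4.76%

4.76%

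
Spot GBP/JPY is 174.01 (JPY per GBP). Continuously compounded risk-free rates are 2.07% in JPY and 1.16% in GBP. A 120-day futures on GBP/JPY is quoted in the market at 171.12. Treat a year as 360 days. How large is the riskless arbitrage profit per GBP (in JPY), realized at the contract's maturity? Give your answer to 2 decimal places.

3.42 per GBP (in JPY)

Fair futures: F* = S·e^(carry·T), with carry = (r_JPY − r_GBP) = 0.0207 − 0.0116 = 0.0091
F* = 174.01 · e^(0.0091 × 120/360) = 174.01 · e^0.003033 = 174.01 × 1.003038 = 174.5386
Market 171.12 < fair 174.5386: forward underpriced → reverse cash-and-carry (short spot, go long the forward).
At maturity, profit = |F_mkt − F*| = |171.12 − 174.5386| = 3.42 per GBP (in JPY)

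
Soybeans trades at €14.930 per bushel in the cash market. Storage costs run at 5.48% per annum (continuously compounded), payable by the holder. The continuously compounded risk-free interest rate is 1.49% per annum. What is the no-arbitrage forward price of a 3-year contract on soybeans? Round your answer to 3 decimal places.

€18.402 per bushel

Net carry = r + u − y = 0.0149 + 0.0548 − 0.0000 = 0.0697
F = S·e^((r+u−y)T) = 14.930 · e^(0.0697 × 3) = 14.930 · e^0.209100
= 14.930 × 1.232568 = €18.402 per bushel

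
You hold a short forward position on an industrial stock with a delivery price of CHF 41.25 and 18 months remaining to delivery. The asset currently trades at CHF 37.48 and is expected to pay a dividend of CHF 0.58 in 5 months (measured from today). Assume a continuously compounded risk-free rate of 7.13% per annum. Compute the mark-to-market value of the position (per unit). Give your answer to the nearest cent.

CHF 0.15

PV(remaining dividends) I = 0.58·e^(−0.0713·5/12) = 0.5630
Current forward F = (S − I)·e^(rT) = (37.48 − 0.5630)·e^(0.0713·18/12) = 36.9170 × 1.112879 = 41.0842
Value (long) = (F − K)·e^(−rT) = (41.0842 − 41.25) × 0.898571 = -0.1490
Short position value = −(long value) = CHF 0.15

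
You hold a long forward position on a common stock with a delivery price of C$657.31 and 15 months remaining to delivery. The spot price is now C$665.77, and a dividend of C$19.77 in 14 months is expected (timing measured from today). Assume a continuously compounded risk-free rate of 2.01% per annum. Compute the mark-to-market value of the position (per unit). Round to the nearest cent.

PV(remaining dividends) I = 19.77·e^(−0.0201·14/12) = 19.3118
Current forward F = (S − I)·e^(rT) = (665.77 − 19.3118)·e^(0.0201·15/12) = 646.4582 × 1.025443 = 662.9060
Value (long) = (F − K)·e^(−rT) = (662.9060 − 657.31) × 0.975188 = 5.4572
Value = C$5.46

C$5.46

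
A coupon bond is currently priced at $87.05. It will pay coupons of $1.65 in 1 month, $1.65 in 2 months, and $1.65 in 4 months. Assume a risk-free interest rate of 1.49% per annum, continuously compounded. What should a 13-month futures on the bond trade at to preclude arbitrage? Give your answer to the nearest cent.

PV(coupons) I = 1.65·e^(−0.0149·1/12) + 1.65·e^(−0.0149·2/12) + 1.65·e^(−0.0149·4/12)
I = 1.6480 + 1.6459 + 1.6418 = 4.9357
F = (S − I)·e^(rT) = (87.05 − 4.9357) · e^(0.0149·13/12)
= 82.1143 · e^0.016142 = 82.1143 × 1.016273 = $83.45

$83.45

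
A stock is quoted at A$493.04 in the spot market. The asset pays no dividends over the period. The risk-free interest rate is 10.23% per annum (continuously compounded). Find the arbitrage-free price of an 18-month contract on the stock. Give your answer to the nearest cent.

A$574.81

F = S·e^(rT) = 493.04 · e^(0.1023 × 18/12)
= 493.04 · e^0.153450 = 493.04 × 1.165849
F = A$574.81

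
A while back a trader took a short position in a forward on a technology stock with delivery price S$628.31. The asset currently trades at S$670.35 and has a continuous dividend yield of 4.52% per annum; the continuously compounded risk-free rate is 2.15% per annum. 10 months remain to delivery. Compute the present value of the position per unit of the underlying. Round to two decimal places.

Current fair forward for the remaining 10 months: F = S·e^((r − q)·T), (r − q) = 0.0215 − 0.0452 = -0.0237
F = 670.35 · e^(-0.0237 × 10/12) = 670.35 × 0.980444 = 657.2406
Value of long forward = (F − K)·e^(−rT) = (657.2406 − 628.31) · e^(−0.0215·10/12)
= 28.9306 × 0.982243 = 28.42
Short position value = −(long value) = -S$28.42

-S$28.42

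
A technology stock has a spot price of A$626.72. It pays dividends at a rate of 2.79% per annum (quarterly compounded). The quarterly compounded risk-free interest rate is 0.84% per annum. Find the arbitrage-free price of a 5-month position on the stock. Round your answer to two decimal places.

A$621.67

F = S · (1+r/4)^(4T) / (1+q/4)^(4T)
= 626.72 × 1.003502 / 1.011652 = 626.72 × 0.991944
F = A$621.67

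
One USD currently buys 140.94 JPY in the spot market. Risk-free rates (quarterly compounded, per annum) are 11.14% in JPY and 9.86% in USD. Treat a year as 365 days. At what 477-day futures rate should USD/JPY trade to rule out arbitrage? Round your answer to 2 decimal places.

By covered interest parity, F = S · (1+r_JPY/4)^(4T) / (1+r_USD/4)^(4T)
= 140.94 × 1.154414 / 1.135750 = 140.94 × 1.016433
F = 143.26 JPY per USD

143.26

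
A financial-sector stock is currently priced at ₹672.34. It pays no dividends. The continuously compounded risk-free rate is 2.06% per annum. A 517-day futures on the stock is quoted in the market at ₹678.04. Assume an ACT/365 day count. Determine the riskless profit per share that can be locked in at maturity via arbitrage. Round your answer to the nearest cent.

Fair futures: F* = S·e^(carry·T), with carry = r = 0.0206
F* = 672.34 · e^(0.0206 × 517/365) = 672.34 · e^0.029179 = 672.34 × 1.029609 = ₹692.2473
Market ₹678.04 < fair ₹692.2473: forward underpriced → reverse cash-and-carry (short spot, go long the forward).
At maturity, profit = |F_mkt − F*| = |678.04 − 692.2473| = ₹14.21 per share

₹14.21 per share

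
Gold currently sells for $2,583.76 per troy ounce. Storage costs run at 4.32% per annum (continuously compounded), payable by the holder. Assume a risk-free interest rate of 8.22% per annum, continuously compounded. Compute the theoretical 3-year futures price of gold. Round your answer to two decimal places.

$3,763.86 per troy ounce

Net carry = r + u − y = 0.0822 + 0.0432 − 0.0000 = 0.1254
F = S·e^((r+u−y)T) = 2583.76 · e^(0.1254 × 3) = 2583.76 · e^0.37620000
= 2583.76 × 1.45673845 = $3,763.86 per troy ounce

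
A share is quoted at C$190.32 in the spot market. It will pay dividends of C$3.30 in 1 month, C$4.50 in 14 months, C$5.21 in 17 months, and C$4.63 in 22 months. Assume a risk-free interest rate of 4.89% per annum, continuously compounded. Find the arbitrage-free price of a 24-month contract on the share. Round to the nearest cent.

C$191.53

PV(dividends) I = 3.30·e^(−0.0489·1/12) + 4.50·e^(−0.0489·14/12) + 5.21·e^(−0.0489·17/12) + 4.63·e^(−0.0489·22/12)
I = 3.2866 + 4.2505 + 4.8613 + 4.2330 = 16.6314
F = (S − I)·e^(rT) = (190.32 − 16.6314) · e^(0.0489·24/12)
= 173.6886 · e^0.097800 = 173.6886 × 1.102742 = C$191.53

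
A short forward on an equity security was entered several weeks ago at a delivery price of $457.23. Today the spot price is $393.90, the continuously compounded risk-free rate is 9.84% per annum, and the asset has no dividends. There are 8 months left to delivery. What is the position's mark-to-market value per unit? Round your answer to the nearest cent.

Current fair forward for the remaining 8 months: F = S·e^(r·T), r = 0.0984
F = 393.90 · e^(0.0984 × 8/12) = 393.90 × 1.067800 = 420.6064
Value of long forward = (F − K)·e^(−rT) = (420.6064 − 457.23) · e^(−0.0984·8/12)
= -36.6236 × 0.936505 = -34.30
Short position value = −(long value) = $34.30

$34.30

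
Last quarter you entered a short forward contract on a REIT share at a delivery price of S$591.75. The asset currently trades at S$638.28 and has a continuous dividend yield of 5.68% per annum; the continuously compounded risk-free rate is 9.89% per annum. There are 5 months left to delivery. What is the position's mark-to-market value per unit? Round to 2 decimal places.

Current fair forward for the remaining 5 months: F = S·e^((r − q)·T), (r − q) = 0.0989 − 0.0568 = 0.0421
F = 638.28 · e^(0.0421 × 5/12) = 638.28 × 1.017696 = 649.5750
Value of long forward = (F − K)·e^(−rT) = (649.5750 − 591.75) · e^(−0.0989·5/12)
= 57.8250 × 0.959629 = 55.49
Short position value = −(long value) = -S$55.49

-S$55.49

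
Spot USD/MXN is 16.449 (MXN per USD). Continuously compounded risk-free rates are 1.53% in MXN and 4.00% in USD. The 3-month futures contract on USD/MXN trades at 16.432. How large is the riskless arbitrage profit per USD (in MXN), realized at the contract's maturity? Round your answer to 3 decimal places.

0.084 per USD (in MXN)

Fair futures: F* = S·e^(carry·T), with carry = (r_MXN − r_USD) = 0.0153 − 0.0400 = -0.0247
F* = 16.449 · e^(-0.0247 × 3/12) = 16.449 · e^-0.006175 = 16.449 × 0.993844 = 16.3477
Market 16.432 > fair 16.3477: forward overpriced → cash-and-carry (buy spot, short the forward).
At maturity, profit = |F_mkt − F*| = |16.432 − 16.3477| = 0.084 per USD (in MXN)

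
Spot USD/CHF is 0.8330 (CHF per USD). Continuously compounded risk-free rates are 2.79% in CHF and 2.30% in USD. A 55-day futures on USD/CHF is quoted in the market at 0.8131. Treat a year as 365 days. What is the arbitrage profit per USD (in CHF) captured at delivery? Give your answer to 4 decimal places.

0.0205 per USD (in CHF)

Fair futures: F* = S·e^(carry·T), with carry = (r_CHF − r_USD) = 0.0279 − 0.0230 = 0.0049
F* = 0.8330 · e^(0.0049 × 55/365) = 0.8330 · e^0.000738 = 0.8330 × 1.000738 = 0.8336
Market 0.8131 < fair 0.8336: forward underpriced → reverse cash-and-carry (short spot, go long the forward).
At maturity, profit = |F_mkt − F*| = |0.8131 − 0.8336| = 0.0205 per USD (in CHF)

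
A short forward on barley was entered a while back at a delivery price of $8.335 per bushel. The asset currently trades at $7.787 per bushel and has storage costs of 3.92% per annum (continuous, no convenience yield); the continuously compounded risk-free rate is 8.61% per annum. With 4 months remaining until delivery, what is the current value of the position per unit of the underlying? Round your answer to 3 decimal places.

Current fair forward for the remaining 4 months: F = S·e^((r + u)·T), (r + u) = 0.0861 + 0.0392 = 0.1253
F = 7.787 · e^(0.1253 × 4/12) = 7.787 × 1.042651 = 8.1191
Value of long forward = (F − K)·e^(−rT) = (8.1191 − 8.335) · e^(−0.0861·4/12)
= -0.2159 × 0.971708 = -0.210
Short position value = −(long value) = $0.210

$0.210 per bushel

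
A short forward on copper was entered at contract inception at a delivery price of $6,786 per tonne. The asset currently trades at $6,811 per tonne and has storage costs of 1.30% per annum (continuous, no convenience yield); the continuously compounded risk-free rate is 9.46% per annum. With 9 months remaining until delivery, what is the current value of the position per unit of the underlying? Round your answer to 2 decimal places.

Current fair forward for the remaining 9 months: F = S·e^((r + u)·T), (r + u) = 0.0946 + 0.0130 = 0.1076
F = 6811 · e^(0.1076 × 9/12) = 6811 × 1.08404563 = 7383.4348
Value of long forward = (F − K)·e^(−rT) = (7383.4348 − 6786) · e^(−0.0946·9/12)
= 597.4348 × 0.93150847 = 556.52
Short position value = −(long value) = -$556.52

-$556.52 per tonne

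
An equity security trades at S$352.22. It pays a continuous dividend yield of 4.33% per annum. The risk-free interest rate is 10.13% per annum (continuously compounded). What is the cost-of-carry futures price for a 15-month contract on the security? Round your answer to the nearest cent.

F = S·e^((r − q)T) = 352.22 · e^((0.1013 − 0.0433) × 15/12)
= 352.22 · e^0.072500 = 352.22 × 1.075193
F = S$378.70

S$378.70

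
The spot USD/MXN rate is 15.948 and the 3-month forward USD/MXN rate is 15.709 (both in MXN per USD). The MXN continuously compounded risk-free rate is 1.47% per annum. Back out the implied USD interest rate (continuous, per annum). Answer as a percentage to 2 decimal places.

F = S·e^((r_MXN − r_USD)T) ⇒ r_USD = r_MXN − ln(F/S)/T
ln(15.709/15.948) = -0.015100; /(3/12) = -0.060400
r_USD = 0.0147 + 0.060400 = 0.075100
r_USD = 7.51%

7.51%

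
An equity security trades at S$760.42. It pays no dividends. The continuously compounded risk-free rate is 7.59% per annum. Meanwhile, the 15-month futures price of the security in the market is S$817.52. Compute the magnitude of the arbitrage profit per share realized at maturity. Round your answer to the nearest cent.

Fair futures: F* = S·e^(carry·T), with carry = r = 0.0759
F* = 760.42 · e^(0.0759 × 15/12) = 760.42 · e^0.094875 = 760.42 × 1.099521 = S$836.0978
Market S$817.52 < fair S$836.0978: forward underpriced → reverse cash-and-carry (short spot, go long the forward).
At maturity, profit = |F_mkt − F*| = |817.52 − 836.0978| = S$18.58 per share

S$18.58 per share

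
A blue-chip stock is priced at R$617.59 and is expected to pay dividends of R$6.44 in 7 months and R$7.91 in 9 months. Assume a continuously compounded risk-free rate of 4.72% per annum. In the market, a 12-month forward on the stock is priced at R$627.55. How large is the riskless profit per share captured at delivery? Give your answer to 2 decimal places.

PV(dividends) I = 6.44·e^(−0.0472·7/12) + 7.91·e^(−0.0472·9/12) = 13.9000
Fair forward F* = (S − I)·e^(rT) = (617.59 − 13.9000)·e^0.047200 = 603.6900 × 1.048332 = 632.8675
Market R$627.55 < fair 632.8675: forward underpriced → reverse cash-and-carry (short the stock, invest proceeds at r, pay the dividends, go long the forward).
Profit at T = |F_mkt − F*| = |627.55 − 632.8675| = R$5.32 per share

R$5.32 per share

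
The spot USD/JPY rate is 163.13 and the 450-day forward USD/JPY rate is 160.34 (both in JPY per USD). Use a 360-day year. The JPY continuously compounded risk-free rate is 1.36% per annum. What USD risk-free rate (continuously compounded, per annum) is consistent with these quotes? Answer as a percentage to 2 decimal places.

2.74%

F = S·e^((r_JPY − r_USD)T) ⇒ r_USD = r_JPY − ln(F/S)/T
ln(160.34/163.13) = -0.017251; /(450/360) = -0.013801
r_USD = 0.0136 + 0.013801 = 0.027401
r_USD = 2.74%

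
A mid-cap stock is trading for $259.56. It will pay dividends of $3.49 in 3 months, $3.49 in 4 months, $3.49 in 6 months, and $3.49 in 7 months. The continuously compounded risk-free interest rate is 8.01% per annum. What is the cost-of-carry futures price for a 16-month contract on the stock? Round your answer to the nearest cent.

PV(dividends) I = 3.49·e^(−0.0801·3/12) + 3.49·e^(−0.0801·4/12) + 3.49·e^(−0.0801·6/12) + 3.49·e^(−0.0801·7/12)
I = 3.4208 + 3.3980 + 3.3530 + 3.3307 = 13.5025
F = (S − I)·e^(rT) = (259.56 − 13.5025) · e^(0.0801·16/12)
= 246.0575 · e^0.106800 = 246.0575 × 1.112712 = $273.79

$273.79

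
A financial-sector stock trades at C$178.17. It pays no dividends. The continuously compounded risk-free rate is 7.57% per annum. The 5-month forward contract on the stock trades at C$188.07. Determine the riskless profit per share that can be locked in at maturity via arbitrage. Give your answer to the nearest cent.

C$4.19 per share

Fair forward: F* = S·e^(carry·T), with carry = r = 0.0757
F* = 178.17 · e^(0.0757 × 5/12) = 178.17 · e^0.031542 = 178.17 × 1.032045 = C$183.8795
Market C$188.07 > fair C$183.8795: forward overpriced → cash-and-carry (buy spot, short the forward).
At maturity, profit = |F_mkt − F*| = |188.07 − 183.8795| = C$4.19 per share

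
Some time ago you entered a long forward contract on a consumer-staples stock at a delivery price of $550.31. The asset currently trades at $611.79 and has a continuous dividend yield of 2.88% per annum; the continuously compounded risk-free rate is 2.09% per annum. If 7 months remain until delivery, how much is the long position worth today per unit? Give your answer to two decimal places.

Current fair forward for the remaining 7 months: F = S·e^((r − q)·T), (r − q) = 0.0209 − 0.0288 = -0.0079
F = 611.79 · e^(-0.0079 × 7/12) = 611.79 × 0.995402 = 608.9770
Value of long forward = (F − K)·e^(−rT) = (608.9770 − 550.31) · e^(−0.0209·7/12)
= 58.6670 × 0.987882 = 57.96

$57.96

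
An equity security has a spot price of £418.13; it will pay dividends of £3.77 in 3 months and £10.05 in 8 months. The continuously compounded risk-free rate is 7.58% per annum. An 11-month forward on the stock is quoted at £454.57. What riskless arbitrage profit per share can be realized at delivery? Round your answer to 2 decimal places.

£20.56 per share

PV(dividends) I = 3.77·e^(−0.0758·3/12) + 10.05·e^(−0.0758·8/12) = 13.2540
Fair forward F* = (S − I)·e^(rT) = (418.13 − 13.2540)·e^0.069483 = 404.8760 × 1.071954 = 434.0084
Market £454.57 > fair 434.0084: forward overpriced → cash-and-carry (borrow at r, buy the stock and collect the dividends, short the forward).
Profit at T = |F_mkt − F*| = |454.57 − 434.0084| = £20.56 per share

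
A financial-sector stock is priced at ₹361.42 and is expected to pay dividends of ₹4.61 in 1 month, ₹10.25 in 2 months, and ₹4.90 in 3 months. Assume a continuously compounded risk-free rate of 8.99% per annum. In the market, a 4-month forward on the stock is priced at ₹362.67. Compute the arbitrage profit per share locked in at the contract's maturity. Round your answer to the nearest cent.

PV(dividends) I = 4.61·e^(−0.0899·1/12) + 10.25·e^(−0.0899·2/12) + 4.90·e^(−0.0899·3/12) = 19.4643
Fair forward F* = (S − I)·e^(rT) = (361.42 − 19.4643)·e^0.029967 = 341.9557 × 1.030421 = 352.3583
Market ₹362.67 > fair 352.3583: forward overpriced → cash-and-carry (borrow at r, buy the stock and collect the dividends, short the forward).
Profit at T = |F_mkt − F*| = |362.67 − 352.3583| = ₹10.31 per share

₹10.31 per share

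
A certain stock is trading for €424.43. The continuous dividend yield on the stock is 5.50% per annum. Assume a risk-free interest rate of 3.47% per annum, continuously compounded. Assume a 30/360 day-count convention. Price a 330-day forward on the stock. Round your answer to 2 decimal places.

F = S·e^((r − q)T) = 424.43 · e^((0.0347 − 0.0550) × 330/360)
= 424.43 · e^-0.018608 = 424.43 × 0.981564
F = €416.61

€416.61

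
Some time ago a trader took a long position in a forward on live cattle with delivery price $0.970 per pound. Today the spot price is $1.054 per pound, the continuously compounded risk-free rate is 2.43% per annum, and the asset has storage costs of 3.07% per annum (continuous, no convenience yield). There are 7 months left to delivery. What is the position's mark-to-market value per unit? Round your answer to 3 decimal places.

$0.117 per pound

Current fair forward for the remaining 7 months: F = S·e^((r + u)·T), (r + u) = 0.0243 + 0.0307 = 0.0550
F = 1.054 · e^(0.0550 × 7/12) = 1.054 × 1.032604 = 1.0884
Value of long forward = (F − K)·e^(−rT) = (1.0884 − 0.970) · e^(−0.0243·7/12)
= 0.1184 × 0.985925 = 0.117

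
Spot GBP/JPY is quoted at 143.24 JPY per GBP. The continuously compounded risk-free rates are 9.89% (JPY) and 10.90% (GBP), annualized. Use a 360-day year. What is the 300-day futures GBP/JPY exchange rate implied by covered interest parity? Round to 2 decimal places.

142.04

F = S·e^((r_JPY − r_GBP)T) = 143.24 · e^((0.0989 − 0.1090) × 300/360)
= 143.24 · e^-0.008417 = 143.24 × 0.991618
F = 142.04 JPY per GBP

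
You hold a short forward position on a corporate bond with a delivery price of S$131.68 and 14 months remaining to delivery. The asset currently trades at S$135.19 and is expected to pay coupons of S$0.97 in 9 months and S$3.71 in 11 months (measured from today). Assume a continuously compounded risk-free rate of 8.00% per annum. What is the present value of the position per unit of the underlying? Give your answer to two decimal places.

PV(remaining coupons) I = 0.97·e^(−0.0800·9/12) + 3.71·e^(−0.0800·11/12) = 4.3612
Current forward F = (S − I)·e^(rT) = (135.19 − 4.3612)·e^(0.0800·14/12) = 130.8288 × 1.097828 = 143.6275
Value (long) = (F − K)·e^(−rT) = (143.6275 − 131.68) × 0.910890 = 10.8829
Short position value = −(long value) = -S$10.88

-S$10.88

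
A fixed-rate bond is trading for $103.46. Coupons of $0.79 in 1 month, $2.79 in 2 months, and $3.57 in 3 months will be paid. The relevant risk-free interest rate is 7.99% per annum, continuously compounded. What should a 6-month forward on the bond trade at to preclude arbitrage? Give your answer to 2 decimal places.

$100.35

PV(coupons) I = 0.79·e^(−0.0799·1/12) + 2.79·e^(−0.0799·2/12) + 3.57·e^(−0.0799·3/12)
I = 0.7848 + 2.7531 + 3.4994 = 7.0373
F = (S − I)·e^(rT) = (103.46 − 7.0373) · e^(0.0799·6/12)
= 96.4227 · e^0.039950 = 96.4227 × 1.040759 = $100.35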